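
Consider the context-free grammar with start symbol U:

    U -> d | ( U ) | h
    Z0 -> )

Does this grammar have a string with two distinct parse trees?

Unambiguous

(Z0 is unreachable from U, so its rules don't affect L(U).) Each string is a nest of matched brackets around a single atom. An opening bracket forces the recursive rule; an atom forces the base rule.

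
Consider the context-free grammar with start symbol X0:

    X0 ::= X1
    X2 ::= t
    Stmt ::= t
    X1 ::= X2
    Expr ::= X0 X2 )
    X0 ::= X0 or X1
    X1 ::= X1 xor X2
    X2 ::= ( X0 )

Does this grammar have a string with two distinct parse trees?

Only X0, X1, X2 are reachable from X0; ignoring the rest: This is a standard precedence ladder (X0 over X1 over X2), with each level left-recursive on its own operator ('or' at X0, 'xor' at X1). That structure is LR(1), hence unambiguous.

Unambiguous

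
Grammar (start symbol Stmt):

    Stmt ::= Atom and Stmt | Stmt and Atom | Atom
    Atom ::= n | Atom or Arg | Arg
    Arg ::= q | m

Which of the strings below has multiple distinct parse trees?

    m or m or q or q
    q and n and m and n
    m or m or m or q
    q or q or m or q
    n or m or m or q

m or m or q or q: 1 tree
q and n and m and n: 8 trees
m or m or m or q: 1 tree
q or q or m or q: 1 tree
n or m or m or q: 1 tree

q and n and m and n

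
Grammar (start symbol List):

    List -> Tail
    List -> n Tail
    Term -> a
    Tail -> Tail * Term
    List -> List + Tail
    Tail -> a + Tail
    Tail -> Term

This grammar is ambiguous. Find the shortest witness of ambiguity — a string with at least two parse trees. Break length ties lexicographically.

a + a

length 1: no string has ≥2 trees
length 2: no string has ≥2 trees
length 3: a + a has 2 parse trees

Two derivations of a + a:
  List ⇒ Tail ⇒ a + Tail ⇒ a + Term ⇒ a + a
  List ⇒ List + Tail ⇒ Tail + Tail ⇒ Term + Tail ⇒ a + Tail ⇒ a + Term ⇒ a + a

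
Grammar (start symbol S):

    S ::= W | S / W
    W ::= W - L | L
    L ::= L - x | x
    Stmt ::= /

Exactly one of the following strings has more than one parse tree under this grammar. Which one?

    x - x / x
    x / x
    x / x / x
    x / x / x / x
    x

x - x / x: 2 trees
x / x: 1 tree
x / x / x: 1 tree
x / x / x / x: 1 tree
x: 1 tree

x - x / x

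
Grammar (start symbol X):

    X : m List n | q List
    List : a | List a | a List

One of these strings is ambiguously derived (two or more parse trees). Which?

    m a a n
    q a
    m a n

m a a n: 2 trees
q a: 1 tree
m a n: 1 tree

m a a n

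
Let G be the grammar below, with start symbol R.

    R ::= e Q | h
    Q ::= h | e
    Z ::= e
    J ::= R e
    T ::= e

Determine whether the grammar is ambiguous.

Unambiguous

Only R, Q are reachable from R; ignoring the rest: The reachable rules are right-linear with at most one rule per (nonterminal, next-terminal) pair. Each input token forces the next rule, so parsing is deterministic.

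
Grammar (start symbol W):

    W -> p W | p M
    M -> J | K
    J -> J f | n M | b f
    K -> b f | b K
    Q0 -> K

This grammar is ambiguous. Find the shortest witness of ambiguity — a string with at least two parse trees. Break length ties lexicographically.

p b f

length 3: p b f has 2 parse trees

Two derivations of p b f:
  W ⇒ p M ⇒ p J ⇒ p b f
  W ⇒ p M ⇒ p K ⇒ p b f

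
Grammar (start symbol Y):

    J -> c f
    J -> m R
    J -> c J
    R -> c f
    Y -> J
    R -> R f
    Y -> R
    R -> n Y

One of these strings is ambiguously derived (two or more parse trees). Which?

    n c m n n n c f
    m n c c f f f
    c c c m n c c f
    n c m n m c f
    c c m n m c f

n c m n n n c f

n c m n n n c f: 2 trees
m n c c f f f: 1 tree
c c c m n c c f: 1 tree
n c m n m c f: 1 tree
c c m n m c f: 1 tree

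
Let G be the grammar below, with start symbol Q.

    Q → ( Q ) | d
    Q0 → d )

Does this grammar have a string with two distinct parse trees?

Only Q is reachable from Q; ignoring the rest: Each string is a nest of matched brackets around a single atom. An opening bracket forces the recursive rule; an atom forces the base rule.

Unambiguous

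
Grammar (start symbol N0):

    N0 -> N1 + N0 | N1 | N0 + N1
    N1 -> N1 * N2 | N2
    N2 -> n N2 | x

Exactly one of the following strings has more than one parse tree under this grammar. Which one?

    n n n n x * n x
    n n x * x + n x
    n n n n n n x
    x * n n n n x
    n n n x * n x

n n x * x + n x

n n n n x * n x: 1 tree
n n x * x + n x: 2 trees
n n n n n n x: 1 tree
x * n n n n x: 1 tree
n n n x * n x: 1 tree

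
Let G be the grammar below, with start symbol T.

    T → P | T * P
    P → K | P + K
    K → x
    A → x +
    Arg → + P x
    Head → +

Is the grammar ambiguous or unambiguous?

(A, Arg, Head are unreachable from T, so their rules don't affect L(T).) T → T * P | P  ;  P → P + K | K  — a left-associative chain with K at the bottom. Each string factors uniquely by precedence.

Unambiguous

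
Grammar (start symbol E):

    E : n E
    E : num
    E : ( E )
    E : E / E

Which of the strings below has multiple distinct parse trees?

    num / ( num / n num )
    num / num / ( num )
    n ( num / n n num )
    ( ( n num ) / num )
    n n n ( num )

num / ( num / n num ): 1 tree
num / num / ( num ): 2 trees
n ( num / n n num ): 1 tree
( ( n num ) / num ): 1 tree
n n n ( num ): 1 tree

num / num / ( num )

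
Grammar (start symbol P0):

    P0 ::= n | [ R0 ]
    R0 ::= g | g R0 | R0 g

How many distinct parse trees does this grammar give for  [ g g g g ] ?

Parse trees for [ g g g g ]:
  [P0 [ [R0 g [R0 g [R0 g [R0 g]]]] ]]
  [P0 [ [R0 g [R0 g [R0 [R0 g] g]]] ]]
  [P0 [ [R0 g [R0 [R0 g [R0 g]] g]] ]]
  [P0 [ [R0 g [R0 [R0 [R0 g] g] g]] ]]
  [P0 [ [R0 [R0 g [R0 g [R0 g]]] g] ]]
  [P0 [ [R0 [R0 g [R0 [R0 g] g]] g] ]]
  [P0 [ [R0 [R0 [R0 g [R0 g]] g] g] ]]
  [P0 [ [R0 [R0 [R0 [R0 g] g] g] g] ]]

8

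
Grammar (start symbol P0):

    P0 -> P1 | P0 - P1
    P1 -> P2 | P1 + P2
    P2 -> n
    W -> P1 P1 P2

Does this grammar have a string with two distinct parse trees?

(W is unreachable from P0, so its rules don't affect L(P0).) This is a standard precedence ladder (P0 over P1 over P2), with each level left-recursive on its own operator ('-' at P0, '+' at P1). That structure is LR(1), hence unambiguous.

Unambiguous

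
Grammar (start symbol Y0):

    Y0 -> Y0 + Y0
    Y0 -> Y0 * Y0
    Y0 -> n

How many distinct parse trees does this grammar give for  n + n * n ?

2

Parse trees for n + n * n:
  [Y0 [Y0 n] + [Y0 [Y0 n] * [Y0 n]]]
  [Y0 [Y0 [Y0 n] + [Y0 n]] * [Y0 n]]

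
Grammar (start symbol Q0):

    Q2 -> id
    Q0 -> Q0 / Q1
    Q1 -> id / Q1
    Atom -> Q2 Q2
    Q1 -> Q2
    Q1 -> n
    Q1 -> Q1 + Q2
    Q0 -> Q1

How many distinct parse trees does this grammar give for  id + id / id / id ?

2

Parse trees for id + id / id / id:
  [Q0 [Q0 [Q1 [Q1 [Q2 id]] + [Q2 id]]] / [Q1 id / [Q1 [Q2 id]]]]
  [Q0 [Q0 [Q0 [Q1 [Q1 [Q2 id]] + [Q2 id]]] / [Q1 [Q2 id]]] / [Q1 [Q2 id]]]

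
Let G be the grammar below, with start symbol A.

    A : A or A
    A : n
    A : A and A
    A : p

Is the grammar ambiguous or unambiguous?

Ambiguous

Witness: n and n and n

Derivation 1: A ⇒ A and A ⇒ n and A ⇒ n and A and A ⇒ n and n and A ⇒ n and n and n
Derivation 2: A ⇒ A and A ⇒ A and A and A ⇒ n and A and A ⇒ n and n and A ⇒ n and n and n

Two distinct leftmost derivations for the same string.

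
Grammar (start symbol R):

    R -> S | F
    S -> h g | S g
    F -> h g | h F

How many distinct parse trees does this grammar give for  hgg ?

Parse trees for hgg:
  [R [S [S h g] g]]

1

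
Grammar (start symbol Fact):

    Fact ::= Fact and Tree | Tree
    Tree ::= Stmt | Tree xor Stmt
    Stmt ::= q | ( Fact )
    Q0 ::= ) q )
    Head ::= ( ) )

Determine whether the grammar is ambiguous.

Unambiguous

(Q0, Head are unreachable from Fact, so their rules don't affect L(Fact).) Fact → Fact and Tree | Tree  ;  Tree → Tree xor Stmt | Stmt  — a left-associative chain with Stmt at the bottom. Each string factors uniquely by precedence.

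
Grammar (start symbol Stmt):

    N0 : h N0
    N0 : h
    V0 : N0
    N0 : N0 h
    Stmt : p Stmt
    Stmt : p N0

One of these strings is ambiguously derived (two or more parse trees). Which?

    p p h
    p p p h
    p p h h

p p h: 1 tree
p p p h: 1 tree
p p h h: 2 trees

p p h h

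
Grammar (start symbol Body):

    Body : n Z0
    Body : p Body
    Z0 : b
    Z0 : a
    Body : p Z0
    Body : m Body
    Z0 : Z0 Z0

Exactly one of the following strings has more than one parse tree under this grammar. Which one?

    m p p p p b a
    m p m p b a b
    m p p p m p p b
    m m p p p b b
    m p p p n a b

m p p p p b a: 1 tree
m p m p b a b: 2 trees
m p p p m p p b: 1 tree
m m p p p b b: 1 tree
m p p p n a b: 1 tree

m p m p b a b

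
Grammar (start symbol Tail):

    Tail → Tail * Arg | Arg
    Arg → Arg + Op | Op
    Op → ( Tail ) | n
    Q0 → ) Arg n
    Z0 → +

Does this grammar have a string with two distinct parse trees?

Unambiguous

Only Tail, Arg, Op are reachable from Tail; ignoring the rest: This is a standard precedence ladder (Tail over Arg over Op), with each level left-recursive on its own operator ('*' at Tail, '+' at Arg). That structure is LR(1), hence unambiguous.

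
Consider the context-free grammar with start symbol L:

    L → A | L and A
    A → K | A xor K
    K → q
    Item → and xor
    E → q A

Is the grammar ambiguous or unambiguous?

Only L, A, K are reachable from L; ignoring the rest: The grammar is stratified — L handles 'and' (left-recursive), A handles 'xor', K atoms. Each operator has a fixed associativity and precedence level, so every string has one parse.

Unambiguous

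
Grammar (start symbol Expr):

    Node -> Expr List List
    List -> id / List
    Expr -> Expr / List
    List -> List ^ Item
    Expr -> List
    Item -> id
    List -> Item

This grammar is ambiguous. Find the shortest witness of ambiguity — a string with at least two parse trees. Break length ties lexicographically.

id / id

length 1: no string has ≥2 trees
length 3: id / id has 2 parse trees

Two derivations of id / id:
  Expr ⇒ Expr / List ⇒ List / List ⇒ Item / List ⇒ id / List ⇒ id / Item ⇒ id / id
  Expr ⇒ List ⇒ id / List ⇒ id / Item ⇒ id / id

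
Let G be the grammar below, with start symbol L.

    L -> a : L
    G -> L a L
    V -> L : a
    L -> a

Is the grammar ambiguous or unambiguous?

Unambiguous

(V, G are unreachable from L, so their rules don't affect L(L).) Right-recursive list with a separator: after each atom, whether the separator follows determines the rule. One parse per string.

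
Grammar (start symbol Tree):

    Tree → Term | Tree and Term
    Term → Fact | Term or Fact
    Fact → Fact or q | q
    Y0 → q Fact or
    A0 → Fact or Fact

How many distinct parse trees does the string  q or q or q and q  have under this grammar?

4

Parse trees for q or q or q and q:
  [Tree [Tree [Term [Fact [Fact [Fact q] or q] or q]]] and [Term [Fact q]]]
  [Tree [Tree [Term [Term [Fact q]] or [Fact [Fact q] or q]]] and [Term [Fact q]]]
  [Tree [Tree [Term [Term [Fact [Fact q] or q]] or [Fact q]]] and [Term [Fact q]]]
  [Tree [Tree [Term [Term [Term [Fact q]] or [Fact q]] or [Fact q]]] and [Term [Fact q]]]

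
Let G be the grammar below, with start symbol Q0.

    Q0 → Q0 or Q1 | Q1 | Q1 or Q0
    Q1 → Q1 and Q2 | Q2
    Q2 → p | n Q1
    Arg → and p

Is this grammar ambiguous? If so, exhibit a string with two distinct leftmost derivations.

Witness: p or p

Derivation 1: Q0 ⇒ Q0 or Q1 ⇒ Q1 or Q1 ⇒ Q2 or Q1 ⇒ p or Q1 ⇒ p or Q2 ⇒ p or p
Derivation 2: Q0 ⇒ Q1 or Q0 ⇒ Q2 or Q0 ⇒ p or Q0 ⇒ p or Q1 ⇒ p or Q2 ⇒ p or p

Two distinct leftmost derivations for the same string.

Ambiguous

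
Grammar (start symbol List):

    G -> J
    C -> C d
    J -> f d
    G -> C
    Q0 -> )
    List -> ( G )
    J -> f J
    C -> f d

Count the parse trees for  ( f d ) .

2

Parse trees for ( f d ):
  [List ( [G [J f d]] )]
  [List ( [G [C f d]] )]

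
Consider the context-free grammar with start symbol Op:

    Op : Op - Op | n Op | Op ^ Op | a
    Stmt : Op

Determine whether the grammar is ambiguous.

Witness: n a - a

Derivation 1: Op ⇒ Op - Op ⇒ n Op - Op ⇒ n a - Op ⇒ n a - a
Derivation 2: Op ⇒ n Op ⇒ n Op - Op ⇒ n a - Op ⇒ n a - a

Two distinct leftmost derivations for the same string.

Ambiguous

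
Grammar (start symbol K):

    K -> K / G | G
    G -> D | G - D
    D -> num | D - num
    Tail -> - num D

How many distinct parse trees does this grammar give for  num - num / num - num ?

Parse trees for num - num / num - num:
  [K [K [G [D [D num] - num]]] / [G [D [D num] - num]]]
  [K [K [G [D [D num] - num]]] / [G [G [D num]] - [D num]]]
  [K [K [G [G [D num]] - [D num]]] / [G [D [D num] - num]]]
  [K [K [G [G [D num]] - [D num]]] / [G [G [D num]] - [D num]]]

4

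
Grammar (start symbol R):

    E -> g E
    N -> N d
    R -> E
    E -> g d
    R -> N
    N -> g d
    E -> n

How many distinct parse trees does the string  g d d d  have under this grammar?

1

Parse trees for g d d d:
  [R [N [N [N g d] d] d]]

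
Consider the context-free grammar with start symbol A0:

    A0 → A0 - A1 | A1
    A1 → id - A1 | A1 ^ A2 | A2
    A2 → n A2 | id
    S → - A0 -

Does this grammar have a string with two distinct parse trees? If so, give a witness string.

Witness: id - id

Derivation 1: A0 ⇒ A0 - A1 ⇒ A1 - A1 ⇒ A2 - A1 ⇒ id - A1 ⇒ id - A2 ⇒ id - id
Derivation 2: A0 ⇒ A1 ⇒ id - A1 ⇒ id - A2 ⇒ id - id

Two distinct leftmost derivations for the same string.

Ambiguous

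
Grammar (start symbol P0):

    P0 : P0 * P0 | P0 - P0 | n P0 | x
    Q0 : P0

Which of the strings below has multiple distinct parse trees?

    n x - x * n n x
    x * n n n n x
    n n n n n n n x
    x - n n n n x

n x - x * n n x

n x - x * n n x: 5 trees
x * n n n n x: 1 tree
n n n n n n n x: 1 tree
x - n n n n x: 1 tree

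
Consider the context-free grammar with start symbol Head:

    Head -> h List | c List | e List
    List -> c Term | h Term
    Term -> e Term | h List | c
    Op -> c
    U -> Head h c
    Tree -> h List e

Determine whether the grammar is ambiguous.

(Op, U, Tree are unreachable from Head, so their rules don't affect L(Head).) The reachable rules are right-linear with at most one rule per (nonterminal, next-terminal) pair. Each input token forces the next rule, so parsing is deterministic.

Unambiguous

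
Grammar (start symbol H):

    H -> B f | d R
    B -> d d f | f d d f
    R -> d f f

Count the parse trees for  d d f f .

Parse trees for d d f f:
  [H [B d d f] f]
  [H d [R d f f]]

2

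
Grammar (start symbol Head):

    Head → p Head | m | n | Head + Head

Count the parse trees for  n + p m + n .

Parse trees for n + p m + n:
  [Head [Head n] + [Head p [Head [Head m] + [Head n]]]]
  [Head [Head n] + [Head [Head p [Head m]] + [Head n]]]
  [Head [Head [Head n] + [Head p [Head m]]] + [Head n]]

3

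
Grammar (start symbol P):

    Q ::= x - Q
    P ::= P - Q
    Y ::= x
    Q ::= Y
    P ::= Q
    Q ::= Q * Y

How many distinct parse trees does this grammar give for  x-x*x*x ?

4

Parse trees for x-x*x*x:
  [P [P [Q [Y x]]] - [Q [Q [Q [Y x]] * [Y x]] * [Y x]]]
  [P [Q x - [Q [Q [Q [Y x]] * [Y x]] * [Y x]]]]
  [P [Q [Q x - [Q [Q [Y x]] * [Y x]]] * [Y x]]]
  [P [Q [Q [Q x - [Q [Y x]]] * [Y x]] * [Y x]]]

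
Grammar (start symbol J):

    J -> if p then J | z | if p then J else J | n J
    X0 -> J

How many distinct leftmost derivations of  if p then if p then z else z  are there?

Parse trees for if p then if p then z else z:
  [J if p then [J if p then [J z] else [J z]]]
  [J if p then [J if p then [J z]] else [J z]]

2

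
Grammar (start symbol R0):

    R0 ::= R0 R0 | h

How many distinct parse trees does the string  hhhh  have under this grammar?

Parse trees for hhhh:
  [R0 [R0 h] [R0 [R0 h] [R0 [R0 h] [R0 h]]]]
  [R0 [R0 h] [R0 [R0 [R0 h] [R0 h]] [R0 h]]]
  [R0 [R0 [R0 h] [R0 h]] [R0 [R0 h] [R0 h]]]
  [R0 [R0 [R0 h] [R0 [R0 h] [R0 h]]] [R0 h]]
  [R0 [R0 [R0 [R0 h] [R0 h]] [R0 h]] [R0 h]]

5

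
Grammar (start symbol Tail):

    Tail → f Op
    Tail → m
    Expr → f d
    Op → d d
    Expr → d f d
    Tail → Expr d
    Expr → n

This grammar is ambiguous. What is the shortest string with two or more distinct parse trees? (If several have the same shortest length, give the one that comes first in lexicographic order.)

f d d

length 1: no string has ≥2 trees
length 2: no string has ≥2 trees
length 3: f d d has 2 parse trees

Two derivations of f d d:
  Tail ⇒ f Op ⇒ f d d
  Tail ⇒ Expr d ⇒ f d d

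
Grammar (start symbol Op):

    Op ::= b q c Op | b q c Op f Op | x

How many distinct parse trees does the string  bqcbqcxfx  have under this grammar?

Parse trees for bqcbqcxfx:
  [Op b q c [Op b q c [Op x] f [Op x]]]
  [Op b q c [Op b q c [Op x]] f [Op x]]

2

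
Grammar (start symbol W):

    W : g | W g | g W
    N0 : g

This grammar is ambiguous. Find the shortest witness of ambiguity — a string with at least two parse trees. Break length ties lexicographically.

length 1: no string has ≥2 trees
length 2: g g has 2 parse trees

Two derivations of g g:
  W ⇒ W g ⇒ g g
  W ⇒ g W ⇒ g g

g g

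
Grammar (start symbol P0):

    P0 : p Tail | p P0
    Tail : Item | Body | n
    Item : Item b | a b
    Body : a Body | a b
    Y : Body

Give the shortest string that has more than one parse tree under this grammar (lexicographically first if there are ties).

length 2: no string has ≥2 trees
length 3: p a b has 2 parse trees

Two derivations of p a b:
  P0 ⇒ p Tail ⇒ p Item ⇒ p a b
  P0 ⇒ p Tail ⇒ p Body ⇒ p a b

p a b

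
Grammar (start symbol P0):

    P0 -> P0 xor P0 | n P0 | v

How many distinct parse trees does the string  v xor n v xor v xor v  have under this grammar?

Parse trees for v xor n v xor v xor v (showing first 6 of 9):
  [P0 [P0 v] xor [P0 [P0 n [P0 v]] xor [P0 [P0 v] xor [P0 v]]]]
  [P0 [P0 v] xor [P0 [P0 [P0 n [P0 v]] xor [P0 v]] xor [P0 v]]]
  [P0 [P0 v] xor [P0 [P0 n [P0 [P0 v] xor [P0 v]]] xor [P0 v]]]
  [P0 [P0 v] xor [P0 n [P0 [P0 v] xor [P0 [P0 v] xor [P0 v]]]]]
  [P0 [P0 v] xor [P0 n [P0 [P0 [P0 v] xor [P0 v]] xor [P0 v]]]]
  [P0 [P0 [P0 v] xor [P0 n [P0 v]]] xor [P0 [P0 v] xor [P0 v]]]

9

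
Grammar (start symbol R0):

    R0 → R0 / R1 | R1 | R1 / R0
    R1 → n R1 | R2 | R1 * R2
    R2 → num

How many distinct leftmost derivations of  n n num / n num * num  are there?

4

Parse trees for n n num / n num * num:
  [R0 [R0 [R1 n [R1 n [R1 [R2 num]]]]] / [R1 n [R1 [R1 [R2 num]] * [R2 num]]]]
  [R0 [R0 [R1 n [R1 n [R1 [R2 num]]]]] / [R1 [R1 n [R1 [R2 num]]] * [R2 num]]]
  [R0 [R1 n [R1 n [R1 [R2 num]]]] / [R0 [R1 n [R1 [R1 [R2 num]] * [R2 num]]]]]
  [R0 [R1 n [R1 n [R1 [R2 num]]]] / [R0 [R1 [R1 n [R1 [R2 num]]] * [R2 num]]]]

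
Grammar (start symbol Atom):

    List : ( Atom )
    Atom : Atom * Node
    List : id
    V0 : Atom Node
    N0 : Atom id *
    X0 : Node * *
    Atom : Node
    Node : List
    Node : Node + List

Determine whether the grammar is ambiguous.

(X0, V0, N0 are unreachable from Atom, so their rules don't affect L(Atom).) Atom → Atom * Node | Node  ;  Node → Node + List | List  — a left-associative chain with List at the bottom. Each string factors uniquely by precedence.

Unambiguous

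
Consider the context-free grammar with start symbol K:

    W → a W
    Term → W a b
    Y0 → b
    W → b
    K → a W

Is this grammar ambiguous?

Only K, W are reachable from K; ignoring the rest: Each reachable nonterminal has at most one production per leading terminal, and all productions are right-linear; the derivation is determined token-by-token.

Unambiguous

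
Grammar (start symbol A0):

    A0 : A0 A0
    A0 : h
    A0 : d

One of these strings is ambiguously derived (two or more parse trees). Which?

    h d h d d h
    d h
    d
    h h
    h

h d h d d h

h d h d d h: 42 trees
d h: 1 tree
d: 1 tree
h h: 1 tree
h: 1 tree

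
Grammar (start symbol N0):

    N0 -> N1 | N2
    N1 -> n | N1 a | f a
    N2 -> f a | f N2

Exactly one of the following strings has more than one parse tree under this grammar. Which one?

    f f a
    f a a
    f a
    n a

f a

f f a: 1 tree
f a a: 1 tree
f a: 2 trees
n a: 1 tree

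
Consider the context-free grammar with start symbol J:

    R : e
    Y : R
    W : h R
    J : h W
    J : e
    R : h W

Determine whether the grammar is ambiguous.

Unambiguous

(Y is unreachable from J, so its rules don't affect L(J).) Each reachable nonterminal has at most one production per leading terminal, and all productions are right-linear; the derivation is determined token-by-token.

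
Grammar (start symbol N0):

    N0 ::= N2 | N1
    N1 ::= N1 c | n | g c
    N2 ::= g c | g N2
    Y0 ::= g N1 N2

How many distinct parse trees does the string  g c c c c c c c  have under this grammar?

Parse trees for g c c c c c c c:
  [N0 [N1 [N1 [N1 [N1 [N1 [N1 [N1 g c] c] c] c] c] c] c]]

1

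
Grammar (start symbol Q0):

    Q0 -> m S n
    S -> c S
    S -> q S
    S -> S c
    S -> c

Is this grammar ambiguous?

Ambiguous

Witness: m c c n

Derivation 1: Q0 ⇒ m S n ⇒ m c S n ⇒ m c c n
Derivation 2: Q0 ⇒ m S n ⇒ m S c n ⇒ m c c n

Two distinct leftmost derivations for the same string.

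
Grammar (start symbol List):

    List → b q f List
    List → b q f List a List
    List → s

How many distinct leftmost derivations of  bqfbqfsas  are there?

Parse trees for bqfbqfsas:
  [List b q f [List b q f [List s] a [List s]]]
  [List b q f [List b q f [List s]] a [List s]]

2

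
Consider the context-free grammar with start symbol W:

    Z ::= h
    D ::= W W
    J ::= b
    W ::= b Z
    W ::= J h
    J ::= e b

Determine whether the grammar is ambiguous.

Witness: b h

Derivation 1: W ⇒ b Z ⇒ b h
Derivation 2: W ⇒ J h ⇒ b h

Two distinct leftmost derivations for the same string.

Ambiguous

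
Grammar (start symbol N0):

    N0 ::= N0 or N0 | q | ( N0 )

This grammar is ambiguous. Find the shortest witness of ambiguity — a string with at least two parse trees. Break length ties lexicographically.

length 1: no string has ≥2 trees
length 3: no string has ≥2 trees
length 5: q or q or q has 2 parse trees

Two derivations of q or q or q:
  N0 ⇒ N0 or N0 ⇒ N0 or N0 or N0 ⇒ q or N0 or N0 ⇒ q or q or N0 ⇒ q or q or q
  N0 ⇒ N0 or N0 ⇒ q or N0 ⇒ q or N0 or N0 ⇒ q or q or N0 ⇒ q or q or q

q or q or q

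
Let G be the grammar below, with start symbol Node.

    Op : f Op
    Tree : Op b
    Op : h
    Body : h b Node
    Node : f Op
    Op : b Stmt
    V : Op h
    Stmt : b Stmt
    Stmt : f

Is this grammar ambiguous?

Unambiguous

Only Node, Op, Stmt are reachable from Node; ignoring the rest: Each reachable nonterminal has at most one production per leading terminal, and all productions are right-linear; the derivation is determined token-by-token.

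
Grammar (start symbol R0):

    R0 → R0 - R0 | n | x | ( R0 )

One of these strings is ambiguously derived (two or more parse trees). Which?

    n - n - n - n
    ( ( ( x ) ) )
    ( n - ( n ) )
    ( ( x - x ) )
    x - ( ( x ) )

n - n - n - n

n - n - n - n: 5 trees
( ( ( x ) ) ): 1 tree
( n - ( n ) ): 1 tree
( ( x - x ) ): 1 tree
x - ( ( x ) ): 1 tree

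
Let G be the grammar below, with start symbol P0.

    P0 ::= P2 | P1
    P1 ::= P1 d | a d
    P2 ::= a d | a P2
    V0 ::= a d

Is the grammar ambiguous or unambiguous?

Ambiguous

Witness: a d

Derivation 1: P0 ⇒ P2 ⇒ a d
Derivation 2: P0 ⇒ P1 ⇒ a d

Two distinct leftmost derivations for the same string.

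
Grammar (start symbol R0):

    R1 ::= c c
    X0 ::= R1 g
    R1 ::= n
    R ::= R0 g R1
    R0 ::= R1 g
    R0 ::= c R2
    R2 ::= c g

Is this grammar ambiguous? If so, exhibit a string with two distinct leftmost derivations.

Ambiguous

Witness: c c g

Derivation 1: R0 ⇒ R1 g ⇒ c c g
Derivation 2: R0 ⇒ c R2 ⇒ c c g

Two distinct leftmost derivations for the same string.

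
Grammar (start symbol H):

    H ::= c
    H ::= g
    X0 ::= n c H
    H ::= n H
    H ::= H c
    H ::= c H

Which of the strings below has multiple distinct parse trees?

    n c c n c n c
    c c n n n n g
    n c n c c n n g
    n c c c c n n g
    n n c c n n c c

n n c c n n c c

n c c n c n c: 1 tree
c c n n n n g: 1 tree
n c n c c n n g: 1 tree
n c c c c n n g: 1 tree
n n c c n n c c: 8 trees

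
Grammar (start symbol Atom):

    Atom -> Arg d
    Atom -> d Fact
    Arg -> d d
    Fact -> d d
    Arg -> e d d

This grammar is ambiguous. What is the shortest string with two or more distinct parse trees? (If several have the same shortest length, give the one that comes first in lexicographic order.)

d d d

length 3: d d d has 2 parse trees

Two derivations of d d d:
  Atom ⇒ Arg d ⇒ d d d
  Atom ⇒ d Fact ⇒ d d d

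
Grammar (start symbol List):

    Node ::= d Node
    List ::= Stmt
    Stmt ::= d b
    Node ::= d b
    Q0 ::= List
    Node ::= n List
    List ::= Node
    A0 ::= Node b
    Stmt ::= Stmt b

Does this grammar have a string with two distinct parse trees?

Ambiguous

Witness: d b

Derivation 1: List ⇒ Stmt ⇒ d b
Derivation 2: List ⇒ Node ⇒ d b

Two distinct leftmost derivations for the same string.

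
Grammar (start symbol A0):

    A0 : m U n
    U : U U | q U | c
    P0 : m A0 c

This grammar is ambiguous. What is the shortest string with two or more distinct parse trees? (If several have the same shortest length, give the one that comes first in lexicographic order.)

m c c c n

length 3: no string has ≥2 trees
length 4: no string has ≥2 trees
length 5: m c c c n has 2 parse trees

Two derivations of m c c c n:
  A0 ⇒ m U n ⇒ m U U n ⇒ m U U U n ⇒ m c U U n ⇒ m c c U n ⇒ m c c c n
  A0 ⇒ m U n ⇒ m U U n ⇒ m c U n ⇒ m c U U n ⇒ m c c U n ⇒ m c c c n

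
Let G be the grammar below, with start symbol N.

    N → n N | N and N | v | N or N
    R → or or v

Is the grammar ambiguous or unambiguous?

Witness: n v and v

Derivation 1: N ⇒ n N ⇒ n N and N ⇒ n v and N ⇒ n v and v
Derivation 2: N ⇒ N and N ⇒ n N and N ⇒ n v and N ⇒ n v and v

Two distinct leftmost derivations for the same string.

Ambiguous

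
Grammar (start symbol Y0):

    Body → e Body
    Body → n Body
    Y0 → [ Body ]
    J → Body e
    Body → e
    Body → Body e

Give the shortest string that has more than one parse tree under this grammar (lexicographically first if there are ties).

length 3: no string has ≥2 trees
length 4: [ e e ] has 2 parse trees

Two derivations of [ e e ]:
  Y0 ⇒ [ Body ] ⇒ [ e Body ] ⇒ [ e e ]
  Y0 ⇒ [ Body ] ⇒ [ Body e ] ⇒ [ e e ]

[ e e ]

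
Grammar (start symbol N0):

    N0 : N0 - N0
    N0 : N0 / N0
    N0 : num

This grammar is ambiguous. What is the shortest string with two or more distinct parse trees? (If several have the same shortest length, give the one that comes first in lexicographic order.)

length 1: no string has ≥2 trees
length 3: no string has ≥2 trees
length 5: num - num - num has 2 parse trees

Two derivations of num - num - num:
  N0 ⇒ N0 - N0 ⇒ N0 - N0 - N0 ⇒ num - N0 - N0 ⇒ num - num - N0 ⇒ num - num - num
  N0 ⇒ N0 - N0 ⇒ num - N0 ⇒ num - N0 - N0 ⇒ num - num - N0 ⇒ num - num - num

num - num - num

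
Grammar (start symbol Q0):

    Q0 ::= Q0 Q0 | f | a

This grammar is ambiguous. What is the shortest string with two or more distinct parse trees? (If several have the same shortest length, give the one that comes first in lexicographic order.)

a a a

length 1: no string has ≥2 trees
length 2: no string has ≥2 trees
length 3: a a a has 2 parse trees

Two derivations of a a a:
  Q0 ⇒ Q0 Q0 ⇒ Q0 Q0 Q0 ⇒ a Q0 Q0 ⇒ a a Q0 ⇒ a a a
  Q0 ⇒ Q0 Q0 ⇒ a Q0 ⇒ a Q0 Q0 ⇒ a a Q0 ⇒ a a a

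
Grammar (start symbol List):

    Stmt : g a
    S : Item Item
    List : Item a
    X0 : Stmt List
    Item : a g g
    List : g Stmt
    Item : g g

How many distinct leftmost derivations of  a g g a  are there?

Parse trees for a g g a:
  [List [Item a g g] a]

1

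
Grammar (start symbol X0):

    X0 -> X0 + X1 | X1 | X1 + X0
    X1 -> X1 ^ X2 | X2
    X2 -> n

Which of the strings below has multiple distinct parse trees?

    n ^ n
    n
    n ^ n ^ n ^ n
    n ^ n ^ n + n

n ^ n ^ n + n

n ^ n: 1 tree
n: 1 tree
n ^ n ^ n ^ n: 1 tree
n ^ n ^ n + n: 2 trees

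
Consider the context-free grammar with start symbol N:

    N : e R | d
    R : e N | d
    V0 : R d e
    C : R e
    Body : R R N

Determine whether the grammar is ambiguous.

Unambiguous

Only N, R are reachable from N; ignoring the rest: Restricted to the reachable nonterminals, every rule has the form A → t or A → t B, and no two rules for the same A share a first terminal. The grammar encodes a DFA — one run per string.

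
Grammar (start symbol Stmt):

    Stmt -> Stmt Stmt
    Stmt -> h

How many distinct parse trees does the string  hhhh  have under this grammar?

5

Parse trees for hhhh:
  [Stmt [Stmt h] [Stmt [Stmt h] [Stmt [Stmt h] [Stmt h]]]]
  [Stmt [Stmt h] [Stmt [Stmt [Stmt h] [Stmt h]] [Stmt h]]]
  [Stmt [Stmt [Stmt h] [Stmt h]] [Stmt [Stmt h] [Stmt h]]]
  [Stmt [Stmt [Stmt h] [Stmt [Stmt h] [Stmt h]]] [Stmt h]]
  [Stmt [Stmt [Stmt [Stmt h] [Stmt h]] [Stmt h]] [Stmt h]]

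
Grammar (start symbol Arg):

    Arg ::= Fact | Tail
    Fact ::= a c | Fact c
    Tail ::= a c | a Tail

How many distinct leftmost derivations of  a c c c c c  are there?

Parse trees for a c c c c c:
  [Arg [Fact [Fact [Fact [Fact [Fact a c] c] c] c] c]]

1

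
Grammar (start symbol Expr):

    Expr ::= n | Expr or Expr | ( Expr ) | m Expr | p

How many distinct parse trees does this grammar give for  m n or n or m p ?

5

Parse trees for m n or n or m p:
  [Expr [Expr m [Expr n]] or [Expr [Expr n] or [Expr m [Expr p]]]]
  [Expr [Expr [Expr m [Expr n]] or [Expr n]] or [Expr m [Expr p]]]
  [Expr [Expr m [Expr [Expr n] or [Expr n]]] or [Expr m [Expr p]]]
  [Expr m [Expr [Expr n] or [Expr [Expr n] or [Expr m [Expr p]]]]]
  [Expr m [Expr [Expr [Expr n] or [Expr n]] or [Expr m [Expr p]]]]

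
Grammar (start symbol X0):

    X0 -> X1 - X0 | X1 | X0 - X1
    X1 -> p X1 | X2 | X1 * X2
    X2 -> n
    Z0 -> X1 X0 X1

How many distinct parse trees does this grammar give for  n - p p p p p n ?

Parse trees for n - p p p p p n:
  [X0 [X1 [X2 n]] - [X0 [X1 p [X1 p [X1 p [X1 p [X1 p [X1 [X2 n]]]]]]]]]
  [X0 [X0 [X1 [X2 n]]] - [X1 p [X1 p [X1 p [X1 p [X1 p [X1 [X2 n]]]]]]]]

2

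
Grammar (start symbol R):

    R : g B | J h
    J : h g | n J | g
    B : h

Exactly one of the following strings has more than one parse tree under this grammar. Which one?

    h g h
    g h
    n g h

g h

h g h: 1 tree
g h: 2 trees
n g h: 1 tree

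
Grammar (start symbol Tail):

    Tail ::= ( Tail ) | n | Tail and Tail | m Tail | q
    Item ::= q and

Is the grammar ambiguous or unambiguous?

Ambiguous

Witness: m n and n

Derivation 1: Tail ⇒ Tail and Tail ⇒ m Tail and Tail ⇒ m n and Tail ⇒ m n and n
Derivation 2: Tail ⇒ m Tail ⇒ m Tail and Tail ⇒ m n and Tail ⇒ m n and n

Two distinct leftmost derivations for the same string.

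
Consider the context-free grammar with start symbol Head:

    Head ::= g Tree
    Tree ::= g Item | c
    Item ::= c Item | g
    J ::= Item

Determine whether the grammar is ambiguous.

(J is unreachable from Head, so its rules don't affect L(Head).) Restricted to the reachable nonterminals, every rule has the form A → t or A → t B, and no two rules for the same A share a first terminal. The grammar encodes a DFA — one run per string.

Unambiguous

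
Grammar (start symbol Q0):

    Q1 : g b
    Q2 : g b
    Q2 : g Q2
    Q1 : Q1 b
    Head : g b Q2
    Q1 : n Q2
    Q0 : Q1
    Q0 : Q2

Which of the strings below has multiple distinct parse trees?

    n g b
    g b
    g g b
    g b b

g b

n g b: 1 tree
g b: 2 trees
g g b: 1 tree
g b b: 1 tree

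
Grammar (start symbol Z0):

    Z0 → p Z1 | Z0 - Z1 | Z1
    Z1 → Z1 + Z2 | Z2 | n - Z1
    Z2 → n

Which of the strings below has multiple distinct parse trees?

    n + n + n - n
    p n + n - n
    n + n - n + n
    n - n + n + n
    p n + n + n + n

n + n + n - n: 1 tree
p n + n - n: 1 tree
n + n - n + n: 1 tree
n - n + n + n: 4 trees
p n + n + n + n: 1 tree

n - n + n + n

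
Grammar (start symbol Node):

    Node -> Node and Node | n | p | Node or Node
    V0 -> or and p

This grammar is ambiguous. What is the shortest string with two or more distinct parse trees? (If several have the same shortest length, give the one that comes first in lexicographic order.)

length 1: no string has ≥2 trees
length 3: no string has ≥2 trees
length 5: n and n and n has 2 parse trees

Two derivations of n and n and n:
  Node ⇒ Node and Node ⇒ Node and Node and Node ⇒ n and Node and Node ⇒ n and n and Node ⇒ n and n and n
  Node ⇒ Node and Node ⇒ n and Node ⇒ n and Node and Node ⇒ n and n and Node ⇒ n and n and n

n and n and n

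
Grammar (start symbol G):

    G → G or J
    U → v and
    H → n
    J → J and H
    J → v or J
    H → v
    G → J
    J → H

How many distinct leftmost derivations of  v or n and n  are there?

Parse trees for v or n and n:
  [G [G [J [H v]]] or [J [J [H n]] and [H n]]]
  [G [J [J v or [J [H n]]] and [H n]]]
  [G [J v or [J [J [H n]] and [H n]]]]

3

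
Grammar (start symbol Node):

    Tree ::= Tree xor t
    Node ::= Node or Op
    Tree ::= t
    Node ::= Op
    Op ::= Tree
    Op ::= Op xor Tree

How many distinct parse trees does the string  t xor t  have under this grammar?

2

Parse trees for t xor t:
  [Node [Op [Tree [Tree t] xor t]]]
  [Node [Op [Op [Tree t]] xor [Tree t]]]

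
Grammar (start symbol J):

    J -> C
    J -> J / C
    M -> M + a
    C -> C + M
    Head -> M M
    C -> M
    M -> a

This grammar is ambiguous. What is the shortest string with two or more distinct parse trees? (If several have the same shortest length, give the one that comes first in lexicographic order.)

length 1: no string has ≥2 trees
length 3: a + a has 2 parse trees

Two derivations of a + a:
  J ⇒ C ⇒ C + M ⇒ M + M ⇒ a + M ⇒ a + a
  J ⇒ C ⇒ M ⇒ M + a ⇒ a + a

a + a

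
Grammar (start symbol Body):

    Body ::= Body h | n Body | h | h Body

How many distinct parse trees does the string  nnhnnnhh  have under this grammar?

Parse trees for nnhnnnhh:
  [Body [Body n [Body n [Body h [Body n [Body n [Body n [Body h]]]]]]] h]
  [Body n [Body [Body n [Body h [Body n [Body n [Body n [Body h]]]]]] h]]
  [Body n [Body n [Body [Body h [Body n [Body n [Body n [Body h]]]]] h]]]
  [Body n [Body n [Body h [Body [Body n [Body n [Body n [Body h]]]] h]]]]
  [Body n [Body n [Body h [Body n [Body [Body n [Body n [Body h]]] h]]]]]
  [Body n [Body n [Body h [Body n [Body n [Body [Body n [Body h]] h]]]]]]
  [Body n [Body n [Body h [Body n [Body n [Body n [Body [Body h] h]]]]]]]
  [Body n [Body n [Body h [Body n [Body n [Body n [Body h [Body h]]]]]]]]

8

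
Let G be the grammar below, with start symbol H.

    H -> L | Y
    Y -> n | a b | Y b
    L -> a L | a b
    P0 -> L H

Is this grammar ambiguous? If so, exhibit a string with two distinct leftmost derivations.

Ambiguous

Witness: a b

Derivation 1: H ⇒ L ⇒ a b
Derivation 2: H ⇒ Y ⇒ a b

Two distinct leftmost derivations for the same string.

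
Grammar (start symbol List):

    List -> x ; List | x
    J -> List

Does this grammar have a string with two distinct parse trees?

Unambiguous

Only List is reachable from List; ignoring the rest: The reachable grammar is A → atom sep A | atom. Each atom is followed by either the separator (recurse) or end-of-string (stop) — no choice point.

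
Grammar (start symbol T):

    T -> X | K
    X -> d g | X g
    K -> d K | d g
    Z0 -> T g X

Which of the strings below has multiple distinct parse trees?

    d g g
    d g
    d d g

d g g: 1 tree
d g: 2 trees
d d g: 1 tree

d g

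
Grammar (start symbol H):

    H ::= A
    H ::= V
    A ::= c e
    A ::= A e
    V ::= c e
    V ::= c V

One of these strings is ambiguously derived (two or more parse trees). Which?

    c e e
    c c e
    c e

c e

c e e: 1 tree
c c e: 1 tree
c e: 2 trees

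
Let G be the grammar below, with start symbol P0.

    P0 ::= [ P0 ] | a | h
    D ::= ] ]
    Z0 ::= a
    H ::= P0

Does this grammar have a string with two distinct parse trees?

Unambiguous

(D, Z0, H are unreachable from P0, so their rules don't affect L(P0).) Each string is a nest of matched brackets around a single atom. An opening bracket forces the recursive rule; an atom forces the base rule.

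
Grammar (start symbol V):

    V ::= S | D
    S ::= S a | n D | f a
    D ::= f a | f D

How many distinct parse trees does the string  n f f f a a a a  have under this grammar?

1

Parse trees for n f f f a a a a:
  [V [S [S [S [S n [D f [D f [D f a]]]] a] a] a]]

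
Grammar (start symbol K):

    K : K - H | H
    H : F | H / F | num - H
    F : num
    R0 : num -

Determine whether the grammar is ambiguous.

Witness: num - num

Derivation 1: K ⇒ K - H ⇒ H - H ⇒ F - H ⇒ num - H ⇒ num - F ⇒ num - num
Derivation 2: K ⇒ H ⇒ num - H ⇒ num - F ⇒ num - num

Two distinct leftmost derivations for the same string.

Ambiguous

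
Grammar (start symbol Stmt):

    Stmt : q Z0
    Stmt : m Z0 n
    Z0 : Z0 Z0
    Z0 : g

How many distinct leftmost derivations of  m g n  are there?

1

Parse trees for m g n:
  [Stmt m [Z0 g] n]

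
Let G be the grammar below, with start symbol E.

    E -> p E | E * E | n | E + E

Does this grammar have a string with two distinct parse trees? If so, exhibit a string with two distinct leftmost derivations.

Witness: p n * n

Derivation 1: E ⇒ p E ⇒ p E * E ⇒ p n * E ⇒ p n * n
Derivation 2: E ⇒ E * E ⇒ p E * E ⇒ p n * E ⇒ p n * n

Two distinct leftmost derivations for the same string.

Ambiguous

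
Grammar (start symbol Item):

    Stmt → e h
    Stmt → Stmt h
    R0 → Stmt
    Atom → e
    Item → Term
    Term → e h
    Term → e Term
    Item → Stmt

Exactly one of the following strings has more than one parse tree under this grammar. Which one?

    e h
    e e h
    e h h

e h: 2 trees
e e h: 1 tree
e h h: 1 tree

e h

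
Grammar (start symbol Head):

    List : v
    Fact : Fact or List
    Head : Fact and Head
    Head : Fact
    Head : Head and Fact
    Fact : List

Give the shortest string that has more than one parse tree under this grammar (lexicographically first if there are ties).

length 1: no string has ≥2 trees
length 3: v and v has 2 parse trees

Two derivations of v and v:
  Head ⇒ Fact and Head ⇒ List and Head ⇒ v and Head ⇒ v and Fact ⇒ v and List ⇒ v and v
  Head ⇒ Head and Fact ⇒ Fact and Fact ⇒ List and Fact ⇒ v and Fact ⇒ v and List ⇒ v and v

v and v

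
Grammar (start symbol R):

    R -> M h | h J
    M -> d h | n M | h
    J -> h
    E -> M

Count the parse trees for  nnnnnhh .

Parse trees for nnnnnhh:
  [R [M n [M n [M n [M n [M n [M h]]]]]] h]

1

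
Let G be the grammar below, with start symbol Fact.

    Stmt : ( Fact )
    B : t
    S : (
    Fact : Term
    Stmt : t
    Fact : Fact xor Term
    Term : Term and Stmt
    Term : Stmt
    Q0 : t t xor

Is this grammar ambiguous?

Unambiguous

(S, B, Q0 are unreachable from Fact, so their rules don't affect L(Fact).) The grammar is stratified — Fact handles 'xor' (left-recursive), Term handles 'and', Stmt atoms. Each operator has a fixed associativity and precedence level, so every string has one parse.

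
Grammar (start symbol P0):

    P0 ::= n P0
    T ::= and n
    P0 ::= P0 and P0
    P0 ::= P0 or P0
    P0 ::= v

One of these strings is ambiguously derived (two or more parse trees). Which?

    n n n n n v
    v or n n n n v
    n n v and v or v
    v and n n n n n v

n n v and v or v

n n n n n v: 1 tree
v or n n n n v: 1 tree
n n v and v or v: 9 trees
v and n n n n n v: 1 tree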